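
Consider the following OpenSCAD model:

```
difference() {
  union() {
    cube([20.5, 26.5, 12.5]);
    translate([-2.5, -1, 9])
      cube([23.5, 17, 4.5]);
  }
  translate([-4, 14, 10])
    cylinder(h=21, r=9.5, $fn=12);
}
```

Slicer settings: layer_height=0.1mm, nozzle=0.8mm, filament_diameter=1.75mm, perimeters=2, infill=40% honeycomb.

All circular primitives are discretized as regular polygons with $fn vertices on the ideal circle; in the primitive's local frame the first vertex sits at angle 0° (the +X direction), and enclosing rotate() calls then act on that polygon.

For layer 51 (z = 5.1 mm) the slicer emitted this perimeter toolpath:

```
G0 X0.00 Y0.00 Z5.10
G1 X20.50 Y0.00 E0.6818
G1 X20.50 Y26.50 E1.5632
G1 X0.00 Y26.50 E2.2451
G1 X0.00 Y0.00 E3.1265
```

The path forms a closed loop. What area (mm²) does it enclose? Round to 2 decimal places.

Apply the shoelace formula to the sequence of (X, Y) vertices; enclosed area = 543.25 mm².

543.25 mm²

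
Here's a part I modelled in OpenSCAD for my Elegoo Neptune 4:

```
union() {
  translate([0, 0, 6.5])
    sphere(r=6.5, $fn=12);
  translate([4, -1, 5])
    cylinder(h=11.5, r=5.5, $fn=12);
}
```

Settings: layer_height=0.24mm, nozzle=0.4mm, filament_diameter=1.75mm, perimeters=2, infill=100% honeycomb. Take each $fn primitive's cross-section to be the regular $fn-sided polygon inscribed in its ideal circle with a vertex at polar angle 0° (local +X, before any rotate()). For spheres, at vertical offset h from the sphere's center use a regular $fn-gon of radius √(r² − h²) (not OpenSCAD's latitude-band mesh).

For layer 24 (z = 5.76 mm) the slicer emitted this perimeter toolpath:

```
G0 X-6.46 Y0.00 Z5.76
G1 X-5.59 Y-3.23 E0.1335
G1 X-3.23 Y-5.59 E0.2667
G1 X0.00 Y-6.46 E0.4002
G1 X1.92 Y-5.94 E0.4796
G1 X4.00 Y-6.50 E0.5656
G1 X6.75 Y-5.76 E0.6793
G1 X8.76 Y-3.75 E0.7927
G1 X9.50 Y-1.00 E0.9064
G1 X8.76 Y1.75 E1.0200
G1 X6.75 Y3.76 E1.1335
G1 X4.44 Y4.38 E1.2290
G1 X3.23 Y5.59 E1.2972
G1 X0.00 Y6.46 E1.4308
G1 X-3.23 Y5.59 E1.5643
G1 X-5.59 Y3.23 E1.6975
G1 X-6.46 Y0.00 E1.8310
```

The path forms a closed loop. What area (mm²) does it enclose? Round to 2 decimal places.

156.27 mm²

Apply the shoelace formula to the sequence of (X, Y) vertices; enclosed area = 156.27 mm².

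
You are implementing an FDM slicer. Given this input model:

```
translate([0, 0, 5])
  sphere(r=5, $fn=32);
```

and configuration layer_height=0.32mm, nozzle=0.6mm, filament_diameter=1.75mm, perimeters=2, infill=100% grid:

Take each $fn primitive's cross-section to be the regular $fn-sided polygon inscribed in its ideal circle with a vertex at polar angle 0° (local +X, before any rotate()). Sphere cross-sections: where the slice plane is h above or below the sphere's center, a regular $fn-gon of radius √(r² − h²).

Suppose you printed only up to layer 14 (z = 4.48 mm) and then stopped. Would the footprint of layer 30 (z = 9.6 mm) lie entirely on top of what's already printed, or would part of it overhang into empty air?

entirely on top

Compare the two slices. At z = 4.48: the r=5 sphere contributes a regular 32-gon of circumradius √(5²−0.52²) = 4.973 (area = (32/2)·4.973²·sin(360°/32) = 77.19 mm²). At z = 9.6: the r=5 sphere slices to a regular 32-gon of circumradius 1.960 (√(r²−h²) with h=4.6 from center) (area = (32/2)·1.960²·sin(360°/32) = 11.99 mm²). Checking containment: the cross-section at z = 9.6 is a subset of the cross-section at z = 4.48.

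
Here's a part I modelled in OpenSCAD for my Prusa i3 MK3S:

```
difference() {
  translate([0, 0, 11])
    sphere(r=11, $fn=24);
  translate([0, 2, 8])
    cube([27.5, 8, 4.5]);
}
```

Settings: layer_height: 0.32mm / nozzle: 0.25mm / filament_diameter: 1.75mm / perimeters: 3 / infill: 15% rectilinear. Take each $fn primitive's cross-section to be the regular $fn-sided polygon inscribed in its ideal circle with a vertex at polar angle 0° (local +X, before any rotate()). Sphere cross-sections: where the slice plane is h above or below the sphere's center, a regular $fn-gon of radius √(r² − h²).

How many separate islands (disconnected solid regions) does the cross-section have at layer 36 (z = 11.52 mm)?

At z = 11.52 mm: the r=11 sphere contributes a regular 24-gon of circumradius √(11²−0.52²) = 10.988; the 27.5×8 cube at (0, 2) contributes its full rectangle; Taking the first minus the rest: starting from the r=11 sphere, the 27.5×8 cube at (0, 2) partially overlaps it — only the 69.30 mm² overlap (of its 220.00 mm²) is removed, clipping the outline — 1 connected region. Overall, the cross-section is a single solid region. Island count = 1.

1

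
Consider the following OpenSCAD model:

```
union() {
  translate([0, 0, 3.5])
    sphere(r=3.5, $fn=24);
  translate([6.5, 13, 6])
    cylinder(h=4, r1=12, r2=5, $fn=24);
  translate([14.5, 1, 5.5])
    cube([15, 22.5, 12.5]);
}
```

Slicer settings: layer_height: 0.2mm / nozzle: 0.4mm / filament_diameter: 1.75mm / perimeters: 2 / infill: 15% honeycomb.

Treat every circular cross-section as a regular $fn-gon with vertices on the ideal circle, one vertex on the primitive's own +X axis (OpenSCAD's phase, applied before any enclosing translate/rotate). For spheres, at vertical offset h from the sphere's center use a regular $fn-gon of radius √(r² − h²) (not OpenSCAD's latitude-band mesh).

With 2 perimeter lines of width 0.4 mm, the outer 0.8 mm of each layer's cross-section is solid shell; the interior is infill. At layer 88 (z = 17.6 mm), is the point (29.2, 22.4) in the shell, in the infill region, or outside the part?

At z = 17.6 mm: the sphere is absent (|z−center|=14.100 > r=3.5); the cone at (6.5, 13) does not reach this height (z outside [6, 10]); the 15×22.5 cube at (14.5, 1) contributes its full rectangle; Combining (union): only the 15×22.5 cube at (14.5, 1) is present, so the union is just that shape — 1 connected region. Overall, the cross-section is a single solid region. The nearest boundary edge runs (29.50, 1.00)→(29.50, 23.50); distance from the point to it = 0.30 mm. The point is inside the cross-section, 0.30 mm from the nearest boundary — within the 0.8 mm shell band (2 × 0.4).

shell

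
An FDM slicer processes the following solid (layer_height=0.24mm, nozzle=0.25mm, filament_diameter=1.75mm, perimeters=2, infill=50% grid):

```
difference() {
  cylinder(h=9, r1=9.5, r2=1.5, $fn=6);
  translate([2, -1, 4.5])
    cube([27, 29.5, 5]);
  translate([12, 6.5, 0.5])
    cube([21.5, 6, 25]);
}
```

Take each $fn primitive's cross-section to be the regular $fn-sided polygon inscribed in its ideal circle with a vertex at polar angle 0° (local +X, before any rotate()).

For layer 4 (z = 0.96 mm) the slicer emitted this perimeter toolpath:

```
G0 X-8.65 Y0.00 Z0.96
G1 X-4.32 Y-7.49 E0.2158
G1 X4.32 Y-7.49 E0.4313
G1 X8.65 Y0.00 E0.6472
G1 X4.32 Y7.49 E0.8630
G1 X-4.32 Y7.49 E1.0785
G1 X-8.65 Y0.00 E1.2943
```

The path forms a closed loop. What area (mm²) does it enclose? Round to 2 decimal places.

Apply the shoelace formula to the sequence of (X, Y) vertices; enclosed area = 194.29 mm².

194.29 mm²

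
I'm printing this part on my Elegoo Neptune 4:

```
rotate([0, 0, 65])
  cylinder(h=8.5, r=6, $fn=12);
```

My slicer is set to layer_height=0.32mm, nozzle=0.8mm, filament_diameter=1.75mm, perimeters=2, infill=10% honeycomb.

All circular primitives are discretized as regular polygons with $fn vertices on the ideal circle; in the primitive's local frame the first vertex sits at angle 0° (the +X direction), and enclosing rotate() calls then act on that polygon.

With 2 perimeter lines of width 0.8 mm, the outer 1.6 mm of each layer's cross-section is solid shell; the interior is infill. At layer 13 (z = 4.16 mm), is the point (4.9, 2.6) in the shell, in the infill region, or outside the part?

At z = 4.16 mm: the r=6 cylinder contributes a regular 12-gon of circumradius 6; (rotated 65° about Z; rotation is an isometry so areas/perimeters/island counts are preserved). Overall, the cross-section is a single solid region. Undo the 65° rotation: the query point maps to (4.427, -3.342) in the un-rotated model frame. The nearest boundary edge runs (3.00, -5.20)→(5.20, -3.00); distance from the point to it = 0.30 mm. The point is inside the cross-section, 0.30 mm from the nearest boundary — within the 1.6 mm shell band (2 × 0.8).

shell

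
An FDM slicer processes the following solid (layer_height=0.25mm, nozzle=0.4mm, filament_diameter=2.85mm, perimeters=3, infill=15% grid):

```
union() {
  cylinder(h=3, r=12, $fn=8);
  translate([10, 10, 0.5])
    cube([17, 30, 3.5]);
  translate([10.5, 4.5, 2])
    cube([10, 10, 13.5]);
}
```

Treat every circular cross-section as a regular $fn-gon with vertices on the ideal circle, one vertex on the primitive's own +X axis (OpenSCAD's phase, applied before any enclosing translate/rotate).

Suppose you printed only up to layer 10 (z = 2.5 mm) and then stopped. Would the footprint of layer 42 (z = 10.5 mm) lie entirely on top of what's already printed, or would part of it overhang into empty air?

Compare the two slices. At z = 2.5: the r=12 cylinder contributes a regular 8-gon of circumradius 12 (area = (8/2)·12.000²·sin(360°/8) = 407.29 mm²); the 17×30 cube at (10, 10) contributes its full rectangle (area 510.00 mm²); the 10×10 cube at (10.5, 4.5) contributes its full rectangle (area 100.00 mm²); Merging all regions: the regions partially overlap — summed areas 1017.29 mm² minus the doubly-counted overlap 45.00 mm² gives 972.29 mm² — area = 972.29 mm². At z = 10.5: the cylinder is not intersected at this z (z outside [0, 3]); the cube at (10, 10) does not reach this height (z outside [0.5, 4]); the cube at (10.5, 4.5) is present — its section is the full 10×10 rectangle (area 100.00 mm²); Merging all regions: only the 10×10 cube at (10.5, 4.5) is present, so the union is just that shape — area = 100.00 mm². Checking containment: the cross-section at z = 10.5 is a subset of the cross-section at z = 2.5.

entirely on top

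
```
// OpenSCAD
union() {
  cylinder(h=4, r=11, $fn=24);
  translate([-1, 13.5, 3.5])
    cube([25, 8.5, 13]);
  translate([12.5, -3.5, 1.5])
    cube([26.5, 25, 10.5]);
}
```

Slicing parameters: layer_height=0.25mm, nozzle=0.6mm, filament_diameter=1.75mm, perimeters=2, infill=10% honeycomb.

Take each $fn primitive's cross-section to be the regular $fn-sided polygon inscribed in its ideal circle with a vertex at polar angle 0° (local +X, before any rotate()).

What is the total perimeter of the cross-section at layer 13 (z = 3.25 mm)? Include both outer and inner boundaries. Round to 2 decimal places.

At z = 3.25 mm: the r=11 cylinder gives a regular 24-gon of circumradius 11 (constant along its height) (perimeter = 2·24·11.000·sin(180°/24) = 68.92 mm); the cube at (-1, 13.5) does not reach this height (z outside [3.5, 16.5]); the cube at (12.5, -3.5) (footprint 26.5×25) is included at this height (perimeter 103.00 mm); Combining (union): the 2 present regions are separate (no shared area or edge), so areas and boundary lengths simply add and each stays a separate island — boundary = 171.92 mm. Overall, the cross-section has 2 separate islands. Total boundary length (outer) = 171.92 mm.

171.92 mm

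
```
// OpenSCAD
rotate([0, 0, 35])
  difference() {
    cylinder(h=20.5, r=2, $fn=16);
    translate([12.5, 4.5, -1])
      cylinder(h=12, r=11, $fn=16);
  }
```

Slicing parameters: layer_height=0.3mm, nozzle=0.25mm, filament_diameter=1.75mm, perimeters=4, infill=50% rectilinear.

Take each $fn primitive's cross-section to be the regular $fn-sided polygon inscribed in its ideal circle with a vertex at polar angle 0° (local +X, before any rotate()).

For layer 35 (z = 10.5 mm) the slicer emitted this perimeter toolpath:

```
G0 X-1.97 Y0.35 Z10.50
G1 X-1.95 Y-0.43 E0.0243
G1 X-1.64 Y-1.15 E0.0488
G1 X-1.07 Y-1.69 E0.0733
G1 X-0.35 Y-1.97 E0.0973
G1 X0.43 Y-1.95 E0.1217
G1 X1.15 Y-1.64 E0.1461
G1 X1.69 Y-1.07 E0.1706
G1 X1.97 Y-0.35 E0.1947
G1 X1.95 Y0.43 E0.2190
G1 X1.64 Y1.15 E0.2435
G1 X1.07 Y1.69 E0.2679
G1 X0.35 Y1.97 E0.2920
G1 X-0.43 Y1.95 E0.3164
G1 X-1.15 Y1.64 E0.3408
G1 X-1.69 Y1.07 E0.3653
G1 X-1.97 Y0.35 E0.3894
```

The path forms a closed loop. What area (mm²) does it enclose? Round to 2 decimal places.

Apply the shoelace formula to the sequence of (X, Y) vertices; enclosed area = 12.25 mm².

12.25 mm²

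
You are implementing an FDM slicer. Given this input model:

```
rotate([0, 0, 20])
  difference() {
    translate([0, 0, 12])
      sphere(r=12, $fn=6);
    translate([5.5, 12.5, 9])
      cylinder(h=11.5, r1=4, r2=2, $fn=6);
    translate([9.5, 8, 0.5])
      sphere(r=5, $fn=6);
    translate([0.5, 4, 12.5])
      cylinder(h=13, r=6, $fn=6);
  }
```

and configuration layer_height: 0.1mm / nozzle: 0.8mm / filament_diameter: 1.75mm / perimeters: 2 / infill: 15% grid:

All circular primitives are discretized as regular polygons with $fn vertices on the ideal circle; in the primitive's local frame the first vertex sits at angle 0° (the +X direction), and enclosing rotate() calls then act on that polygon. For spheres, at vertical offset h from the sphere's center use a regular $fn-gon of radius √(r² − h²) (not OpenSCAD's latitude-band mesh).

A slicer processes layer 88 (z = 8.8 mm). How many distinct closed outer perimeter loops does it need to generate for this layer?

1

At z = 8.8 mm: the r=12 sphere slices to a regular 6-gon of circumradius 11.565 (√(r²−h²) with h=3.2 from center); the cone at (5.5, 12.5) is absent (z outside [9, 20.5]); the sphere at (9.5, 8) is not intersected at this z (|z−center|=8.300 > r=5); the cylinder at (0.5, 4) is not intersected at this z (z outside [12.5, 25.5]); Taking the first minus the rest: none of the subtracted shapes is present at this height, so the r=12 sphere is unchanged — 1 connected region; (whole slice rotated 20° about Z — lengths, areas and connectivity unchanged). The result has 1 disconnected region.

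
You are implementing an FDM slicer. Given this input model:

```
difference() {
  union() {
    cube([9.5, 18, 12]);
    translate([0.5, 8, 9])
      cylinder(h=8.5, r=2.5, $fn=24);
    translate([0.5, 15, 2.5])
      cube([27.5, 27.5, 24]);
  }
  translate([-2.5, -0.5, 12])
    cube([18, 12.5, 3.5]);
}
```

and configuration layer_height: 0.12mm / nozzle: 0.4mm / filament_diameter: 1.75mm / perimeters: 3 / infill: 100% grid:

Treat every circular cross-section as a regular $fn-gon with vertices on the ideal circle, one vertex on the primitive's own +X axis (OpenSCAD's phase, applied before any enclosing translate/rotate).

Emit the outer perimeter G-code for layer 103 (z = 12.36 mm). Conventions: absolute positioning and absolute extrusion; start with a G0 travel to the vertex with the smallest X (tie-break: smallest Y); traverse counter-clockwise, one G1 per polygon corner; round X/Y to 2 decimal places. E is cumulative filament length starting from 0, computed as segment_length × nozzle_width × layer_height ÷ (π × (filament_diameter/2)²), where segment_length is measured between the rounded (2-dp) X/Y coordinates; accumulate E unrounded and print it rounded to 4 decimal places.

At z = 12.36 mm: the cube does not reach this height (z outside [0, 12]); the r=2.5 cylinder at (0.5, 8) gives a regular 24-gon of circumradius 2.5 (constant along its height); the 27.5×27.5 cube at (0.5, 15) contributes its full rectangle; Combining (union): the 2 present regions are separate (no shared area or edge), so areas and boundary lengths simply add and each stays a separate island — 2 connected regions; the 18×12.5 cube at (-2.5, -0.5) contributes its full rectangle; Subtracting the remaining from the first: starting from that combined region, the 18×12.5 cube at (-2.5, -0.5) partially overlaps it — only the 19.41 mm² overlap (of its 225.00 mm²) is removed, clipping the outline — 1 connected region. The outline is a single polygon with 4 vertices. Extrusion per mm of travel: 0.4 × 0.12 / (π × 0.875²) = 0.019956. Accumulating E over each segment gives final E = 2.1952.

G0 X0.50 Y15.00 Z12.36
G1 X28.00 Y15.00 E0.5488
G1 X28.00 Y42.50 E1.0976
G1 X0.50 Y42.50 E1.6464
G1 X0.50 Y15.00 E2.1952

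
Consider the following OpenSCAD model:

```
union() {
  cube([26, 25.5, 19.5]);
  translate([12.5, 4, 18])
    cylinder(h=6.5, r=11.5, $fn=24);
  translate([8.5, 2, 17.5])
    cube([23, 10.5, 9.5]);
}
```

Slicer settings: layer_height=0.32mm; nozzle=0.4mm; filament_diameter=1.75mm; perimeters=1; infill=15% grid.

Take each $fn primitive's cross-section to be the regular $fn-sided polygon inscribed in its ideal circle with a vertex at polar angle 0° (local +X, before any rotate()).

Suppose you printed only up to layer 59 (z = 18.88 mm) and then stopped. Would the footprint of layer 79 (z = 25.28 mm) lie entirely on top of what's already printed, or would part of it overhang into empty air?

entirely on top

Compare the two slices. At z = 18.88: the cube is present — its section is the full 26×25.5 rectangle (area 663.00 mm²); the cylinder at (12.5, 4): section is a regular 24-gon, circumradius r=11.5 (area = (24/2)·11.500²·sin(360°/24) = 410.75 mm²); the cube at (8.5, 2) (footprint 23×10.5) is included at this height (area 241.50 mm²); Merging all regions: the regions partially overlap — summed areas 1315.25 mm² minus the doubly-counted overlap 478.72 mm² gives 836.53 mm² — area = 836.53 mm². At z = 25.28: the cube is absent (z outside [0, 19.5]); the cylinder at (12.5, 4) is absent (z outside [18, 24.5]); the cube at (8.5, 2) is present — its section is the full 23×10.5 rectangle (area 241.50 mm²); Merging all regions: only the 23×10.5 cube at (8.5, 2) is present, so the union is just that shape — area = 241.50 mm². Checking containment: the cross-section at z = 25.28 is a subset of the cross-section at z = 18.88.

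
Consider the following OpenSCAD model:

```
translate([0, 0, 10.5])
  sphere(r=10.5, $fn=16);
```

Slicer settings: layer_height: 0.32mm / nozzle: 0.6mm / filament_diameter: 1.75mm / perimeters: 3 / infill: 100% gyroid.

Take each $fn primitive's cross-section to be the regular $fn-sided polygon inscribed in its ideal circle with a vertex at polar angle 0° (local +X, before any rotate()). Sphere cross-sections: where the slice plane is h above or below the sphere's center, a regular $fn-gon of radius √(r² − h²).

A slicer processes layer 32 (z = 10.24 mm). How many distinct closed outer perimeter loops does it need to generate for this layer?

1

At z = 10.24 mm: the r=10.5 sphere slices to a regular 16-gon of circumradius 10.497 (√(r²−h²) with h=0.26 from center). The result has 1 disconnected region.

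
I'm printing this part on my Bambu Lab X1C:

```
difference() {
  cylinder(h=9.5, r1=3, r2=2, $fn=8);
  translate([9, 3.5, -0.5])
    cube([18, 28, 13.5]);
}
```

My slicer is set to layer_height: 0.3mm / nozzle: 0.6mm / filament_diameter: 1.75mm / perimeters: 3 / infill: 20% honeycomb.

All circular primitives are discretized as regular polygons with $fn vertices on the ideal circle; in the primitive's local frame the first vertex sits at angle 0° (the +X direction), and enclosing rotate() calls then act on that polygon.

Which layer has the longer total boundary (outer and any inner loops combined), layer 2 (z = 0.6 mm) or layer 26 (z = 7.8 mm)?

layer 2 (z = 0.6 mm)

Layer 2 (z = 0.6): the cone contributes a regular 8-gon of circumradius 2.937 (interpolated between r1=3 and r2=2 at t=0.063) (perimeter = 2·8·2.937·sin(180°/8) = 17.98 mm); the 18×28 cube at (9, 3.5) contributes its full rectangle (perimeter 92.00 mm); Subtracting the remaining from the first: starting from the cone, the 18×28 cube at (9, 3.5) misses the remaining region (no effect) — boundary = 17.98 mm. So its perimeter = 17.98 mm. Layer 26 (z = 7.8): the cone: at t=0.821 of its height the radius interpolates to r₁+(r₂−r₁)t = 2.179, giving a regular 8-gon of that circumradius (perimeter = 2·8·2.179·sin(180°/8) = 13.34 mm); the cube at (9, 3.5) (footprint 18×28) is included at this height (perimeter 92.00 mm); Subtracting the remaining from the first: starting from the cone, the 18×28 cube at (9, 3.5) misses the remaining region (no effect) — boundary = 13.34 mm. So its perimeter = 13.34 mm. Layer 2 is larger (17.98 vs 13.34 mm).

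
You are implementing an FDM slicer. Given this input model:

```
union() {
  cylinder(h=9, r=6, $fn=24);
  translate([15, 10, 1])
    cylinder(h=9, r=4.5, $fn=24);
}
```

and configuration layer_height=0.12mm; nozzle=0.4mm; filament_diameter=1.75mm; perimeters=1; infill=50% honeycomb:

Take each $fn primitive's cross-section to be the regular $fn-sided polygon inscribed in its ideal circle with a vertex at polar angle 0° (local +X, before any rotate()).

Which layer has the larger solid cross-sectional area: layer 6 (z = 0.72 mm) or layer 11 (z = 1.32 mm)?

Layer 6 (z = 0.72): the r=6 cylinder gives a regular 24-gon of circumradius 6 (constant along its height) (area = (24/2)·6.000²·sin(360°/24) = 111.81 mm²); the cylinder at (15, 10) is absent (z outside [1, 10]); Combining (union): only the r=6 cylinder is present, so the union is just that shape — area = 111.81 mm². So its area = 111.81 mm². Layer 11 (z = 1.32): the cylinder: section is a regular 24-gon, circumradius r=6 (area = (24/2)·6.000²·sin(360°/24) = 111.81 mm²); the r=4.5 cylinder at (15, 10) contributes a regular 24-gon of circumradius 4.5 (area = (24/2)·4.500²·sin(360°/24) = 62.89 mm²); Merging all regions: the 2 present regions are separate (no shared area or edge), so areas and boundary lengths simply add and each stays a separate island — area = 174.70 mm². So its area = 174.70 mm². Layer 11 is larger (174.70 vs 111.81 mm²).

layer 11 (z = 1.32 mm)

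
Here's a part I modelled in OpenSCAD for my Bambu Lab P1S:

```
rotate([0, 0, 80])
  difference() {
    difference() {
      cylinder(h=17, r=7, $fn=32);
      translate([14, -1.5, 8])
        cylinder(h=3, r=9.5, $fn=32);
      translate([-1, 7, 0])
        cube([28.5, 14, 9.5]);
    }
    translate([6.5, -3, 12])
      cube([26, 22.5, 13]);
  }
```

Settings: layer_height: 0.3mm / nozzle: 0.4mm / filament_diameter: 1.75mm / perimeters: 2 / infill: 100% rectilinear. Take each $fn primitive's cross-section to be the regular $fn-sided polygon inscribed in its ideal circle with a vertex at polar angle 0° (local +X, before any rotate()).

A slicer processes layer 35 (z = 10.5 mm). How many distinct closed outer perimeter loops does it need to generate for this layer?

At z = 10.5 mm: the r=7 cylinder gives a regular 32-gon of circumradius 7 (constant along its height); the cylinder at (14, -1.5): section is a regular 32-gon, circumradius r=9.5; the cube at (-1, 7) is not intersected at this z (z outside [0, 9.5]); Subtracting the remaining from the first: starting from the r=7 cylinder, the r=9.5 cylinder at (14, -1.5) partially overlaps it — only the 13.41 mm² overlap (of its 281.71 mm²) is removed, clipping the outline — 1 connected region; the cube at (6.5, -3) is not intersected at this z (z outside [12, 25]); Taking the first minus the rest: none of the subtracted shapes is present at this height, so that combined region is unchanged — 1 connected region; (rotated 80° about Z; rotation is an isometry so areas/perimeters/island counts are preserved). The result has 1 disconnected region.

1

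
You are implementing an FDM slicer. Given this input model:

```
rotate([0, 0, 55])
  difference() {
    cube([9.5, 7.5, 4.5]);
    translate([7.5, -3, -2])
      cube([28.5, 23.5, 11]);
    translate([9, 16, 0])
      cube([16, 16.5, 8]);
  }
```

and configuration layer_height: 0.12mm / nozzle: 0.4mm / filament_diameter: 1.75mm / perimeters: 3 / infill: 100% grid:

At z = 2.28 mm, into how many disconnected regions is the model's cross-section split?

1

At z = 2.28 mm: the cube (footprint 9.5×7.5) is included at this height; the cube at (7.5, -3) (footprint 28.5×23.5) is included at this height; the cube at (9, 16) (footprint 16×16.5) is included at this height; Taking the first minus the rest: starting from the 9.5×7.5 cube, the 28.5×23.5 cube at (7.5, -3) partially overlaps it — only the 15.00 mm² overlap (of its 669.75 mm²) is removed, clipping the outline; the 16×16.5 cube at (9, 16) misses the remaining region (no effect) — 1 connected region; (whole slice rotated 55° about Z — lengths, areas and connectivity unchanged). The result has 1 disconnected region.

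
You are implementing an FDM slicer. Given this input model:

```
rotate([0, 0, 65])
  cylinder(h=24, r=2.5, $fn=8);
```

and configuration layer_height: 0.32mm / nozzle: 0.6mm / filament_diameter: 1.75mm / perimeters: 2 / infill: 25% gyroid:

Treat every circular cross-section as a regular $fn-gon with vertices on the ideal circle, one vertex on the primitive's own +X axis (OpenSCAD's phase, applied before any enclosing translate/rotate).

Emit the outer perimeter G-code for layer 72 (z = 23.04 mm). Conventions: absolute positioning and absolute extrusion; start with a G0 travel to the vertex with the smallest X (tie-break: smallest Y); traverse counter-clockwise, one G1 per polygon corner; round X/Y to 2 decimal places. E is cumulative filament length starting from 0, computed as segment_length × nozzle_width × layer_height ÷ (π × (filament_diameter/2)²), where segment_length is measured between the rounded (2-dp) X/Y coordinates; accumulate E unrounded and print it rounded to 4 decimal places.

At z = 23.04 mm: the r=2.5 cylinder contributes a regular 8-gon of circumradius 2.5; (rotated 65° about Z; rotation is an isometry so areas/perimeters/island counts are preserved). The outline is a single polygon with 8 vertices. Extrusion per mm of travel: 0.6 × 0.32 / (π × 0.875²) = 0.079824. Accumulating E over each segment gives final E = 1.2238.

G0 X-2.35 Y-0.86 Z23.04
G1 X-1.06 Y-2.27 E0.1526
G1 X0.86 Y-2.35 E0.3059
G1 X2.27 Y-1.06 E0.4585
G1 X2.35 Y0.86 E0.6119
G1 X1.06 Y2.27 E0.7644
G1 X-0.86 Y2.35 E0.9178
G1 X-2.27 Y1.06 E1.0704
G1 X-2.35 Y-0.86 E1.2238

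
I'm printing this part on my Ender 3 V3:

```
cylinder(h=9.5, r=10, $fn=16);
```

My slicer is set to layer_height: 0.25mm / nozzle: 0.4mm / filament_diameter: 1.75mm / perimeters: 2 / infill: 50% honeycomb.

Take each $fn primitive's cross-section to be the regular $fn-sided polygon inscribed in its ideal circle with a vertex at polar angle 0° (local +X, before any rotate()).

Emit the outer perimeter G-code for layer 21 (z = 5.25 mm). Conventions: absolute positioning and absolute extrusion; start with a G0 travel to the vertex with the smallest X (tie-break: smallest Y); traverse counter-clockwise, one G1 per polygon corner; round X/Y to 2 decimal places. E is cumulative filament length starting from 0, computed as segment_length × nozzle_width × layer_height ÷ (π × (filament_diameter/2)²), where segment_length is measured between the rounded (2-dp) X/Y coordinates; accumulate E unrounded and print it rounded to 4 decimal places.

G0 X-10.00 Y0.00 Z5.25
G1 X-9.24 Y-3.83 E0.1623
G1 X-7.07 Y-7.07 E0.3245
G1 X-3.83 Y-9.24 E0.4866
G1 X0.00 Y-10.00 E0.6489
G1 X3.83 Y-9.24 E0.8113
G1 X7.07 Y-7.07 E0.9734
G1 X9.24 Y-3.83 E1.1355
G1 X10.00 Y0.00 E1.2978
G1 X9.24 Y3.83 E1.4602
G1 X7.07 Y7.07 E1.6223
G1 X3.83 Y9.24 E1.7844
G1 X0.00 Y10.00 E1.9468
G1 X-3.83 Y9.24 E2.1091
G1 X-7.07 Y7.07 E2.2712
G1 X-9.24 Y3.83 E2.4334
G1 X-10.00 Y0.00 E2.5957

At z = 5.25 mm: the r=10 cylinder gives a regular 16-gon of circumradius 10 (constant along its height). The outline is a single polygon with 16 vertices. Extrusion per mm of travel: 0.4 × 0.25 / (π × 0.875²) = 0.041575. Accumulating E over each segment gives final E = 2.5957.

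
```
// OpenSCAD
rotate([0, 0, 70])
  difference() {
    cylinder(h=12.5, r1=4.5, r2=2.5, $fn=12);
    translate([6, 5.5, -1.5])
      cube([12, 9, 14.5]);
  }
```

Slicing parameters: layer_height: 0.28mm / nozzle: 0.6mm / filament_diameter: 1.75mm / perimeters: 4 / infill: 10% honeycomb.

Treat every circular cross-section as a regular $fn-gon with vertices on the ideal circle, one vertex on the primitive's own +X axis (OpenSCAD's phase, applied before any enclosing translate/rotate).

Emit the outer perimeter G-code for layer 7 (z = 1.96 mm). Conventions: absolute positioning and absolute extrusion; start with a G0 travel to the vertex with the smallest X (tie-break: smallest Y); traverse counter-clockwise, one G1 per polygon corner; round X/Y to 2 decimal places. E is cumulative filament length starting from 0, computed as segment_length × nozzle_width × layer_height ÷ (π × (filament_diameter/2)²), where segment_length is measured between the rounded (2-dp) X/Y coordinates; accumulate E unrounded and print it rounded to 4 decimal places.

At z = 1.96 mm: the cone: at t=0.157 of its height the radius interpolates to r₁+(r₂−r₁)t = 4.186, giving a regular 12-gon of that circumradius; the cube at (6, 5.5) is present — its section is the full 12×9 rectangle; Subtracting the remaining from the first: starting from the cone, the 12×9 cube at (6, 5.5) misses the remaining region (no effect) — 1 connected region; (whole slice rotated 70° about Z — lengths, areas and connectivity unchanged). The outline is a single polygon with 12 vertices. Extrusion per mm of travel: 0.6 × 0.28 / (π × 0.875²) = 0.069846. Accumulating E over each segment gives final E = 1.8156.

G0 X-4.12 Y-0.73 Z1.96
G1 X-3.21 Y-2.69 E0.1509
G1 X-1.43 Y-3.93 E0.3025
G1 X0.73 Y-4.12 E0.4539
G1 X2.69 Y-3.21 E0.6048
G1 X3.93 Y-1.43 E0.7564
G1 X4.12 Y0.73 E0.9078
G1 X3.21 Y2.69 E1.0587
G1 X1.43 Y3.93 E1.2103
G1 X-0.73 Y4.12 E1.3617
G1 X-2.69 Y3.21 E1.5126
G1 X-3.93 Y1.43 E1.6642
G1 X-4.12 Y-0.73 E1.8156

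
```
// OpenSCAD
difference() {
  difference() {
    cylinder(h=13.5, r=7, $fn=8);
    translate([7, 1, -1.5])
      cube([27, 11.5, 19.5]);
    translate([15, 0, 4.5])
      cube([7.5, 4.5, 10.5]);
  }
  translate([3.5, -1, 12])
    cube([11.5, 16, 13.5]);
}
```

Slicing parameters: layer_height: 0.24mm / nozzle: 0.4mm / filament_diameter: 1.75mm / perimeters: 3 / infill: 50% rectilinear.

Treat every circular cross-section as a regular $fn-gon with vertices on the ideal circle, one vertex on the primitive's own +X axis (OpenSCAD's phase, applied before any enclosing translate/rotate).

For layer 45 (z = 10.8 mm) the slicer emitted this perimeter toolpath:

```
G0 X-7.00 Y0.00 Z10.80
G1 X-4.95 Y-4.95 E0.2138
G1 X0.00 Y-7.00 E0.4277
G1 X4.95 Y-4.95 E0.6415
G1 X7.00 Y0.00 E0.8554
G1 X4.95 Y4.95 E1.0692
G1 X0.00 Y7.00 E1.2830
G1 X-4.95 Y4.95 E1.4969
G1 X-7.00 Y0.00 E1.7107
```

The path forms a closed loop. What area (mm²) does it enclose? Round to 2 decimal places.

Apply the shoelace formula to the sequence of (X, Y) vertices; enclosed area = 138.60 mm².

138.60 mm²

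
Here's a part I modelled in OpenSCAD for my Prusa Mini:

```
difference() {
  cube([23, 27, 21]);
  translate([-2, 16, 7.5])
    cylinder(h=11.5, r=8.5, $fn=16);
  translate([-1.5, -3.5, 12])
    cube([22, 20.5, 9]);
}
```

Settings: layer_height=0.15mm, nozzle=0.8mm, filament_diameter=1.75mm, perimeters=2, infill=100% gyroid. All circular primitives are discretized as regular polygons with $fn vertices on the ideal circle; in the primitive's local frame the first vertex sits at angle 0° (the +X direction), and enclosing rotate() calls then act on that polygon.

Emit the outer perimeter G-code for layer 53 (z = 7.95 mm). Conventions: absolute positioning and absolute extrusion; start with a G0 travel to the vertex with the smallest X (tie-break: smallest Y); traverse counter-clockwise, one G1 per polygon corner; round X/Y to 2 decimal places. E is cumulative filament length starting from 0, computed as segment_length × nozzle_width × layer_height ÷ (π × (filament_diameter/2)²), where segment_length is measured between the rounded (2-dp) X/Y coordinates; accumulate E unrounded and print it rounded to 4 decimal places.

G0 X0.00 Y0.00 Z7.95
G1 X23.00 Y0.00 E1.1475
G1 X23.00 Y27.00 E2.4945
G1 X0.00 Y27.00 E3.6420
G1 X0.00 Y24.10 E3.7867
G1 X1.25 Y23.85 E3.8503
G1 X4.01 Y22.01 E4.0158
G1 X5.85 Y19.25 E4.1812
G1 X6.50 Y16.00 E4.3466
G1 X5.85 Y12.75 E4.5120
G1 X4.01 Y9.99 E4.6774
G1 X1.25 Y8.15 E4.8429
G1 X0.00 Y7.90 E4.9065
G1 X0.00 Y0.00 E5.3007

At z = 7.95 mm: the cube (footprint 23×27) is included at this height; the cylinder at (-2, 16): section is a regular 16-gon, circumradius r=8.5; the cube at (-1.5, -3.5) is not intersected at this z (z outside [12, 21]); Taking the first minus the rest: starting from the 23×27 cube, the r=8.5 cylinder at (-2, 16) partially overlaps it — only the 77.39 mm² overlap (of its 221.19 mm²) is removed, clipping the outline — 1 connected region. The outline is a single polygon with 13 vertices. Extrusion per mm of travel: 0.8 × 0.15 / (π × 0.875²) = 0.049890. Accumulating E over each segment gives final E = 5.3007.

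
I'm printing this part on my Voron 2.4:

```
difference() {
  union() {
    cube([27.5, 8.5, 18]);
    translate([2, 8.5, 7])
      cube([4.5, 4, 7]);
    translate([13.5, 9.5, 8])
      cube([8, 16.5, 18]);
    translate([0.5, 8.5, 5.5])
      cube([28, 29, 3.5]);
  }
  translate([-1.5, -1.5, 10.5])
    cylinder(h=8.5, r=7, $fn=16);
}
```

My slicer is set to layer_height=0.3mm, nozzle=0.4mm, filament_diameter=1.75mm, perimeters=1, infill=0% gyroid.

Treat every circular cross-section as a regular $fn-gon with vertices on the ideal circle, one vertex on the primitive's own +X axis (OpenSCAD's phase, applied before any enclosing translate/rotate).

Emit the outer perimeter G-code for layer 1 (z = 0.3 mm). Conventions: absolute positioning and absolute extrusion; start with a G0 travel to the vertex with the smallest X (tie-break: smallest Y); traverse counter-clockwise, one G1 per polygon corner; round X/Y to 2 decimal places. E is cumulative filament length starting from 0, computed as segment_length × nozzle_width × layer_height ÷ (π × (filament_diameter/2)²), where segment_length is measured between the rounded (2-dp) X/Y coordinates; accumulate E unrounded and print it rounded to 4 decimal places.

At z = 0.3 mm: the 27.5×8.5 cube contributes its full rectangle; the cube at (2, 8.5) is not intersected at this z (z outside [7, 14]); the cube at (13.5, 9.5) is absent (z outside [8, 26]); the cube at (0.5, 8.5) is not intersected at this z (z outside [5.5, 9]); Merging all regions: only the 27.5×8.5 cube is present, so the union is just that shape — 1 connected region; the cylinder at (-1.5, -1.5) is absent (z outside [10.5, 19]); After the difference (first − rest): none of the subtracted shapes is present at this height, so the result so far is unchanged — 1 connected region. The outline is a single polygon with 4 vertices. Extrusion per mm of travel: 0.4 × 0.3 / (π × 0.875²) = 0.049890. Accumulating E over each segment gives final E = 3.5921.

G0 X0.00 Y0.00 Z0.30
G1 X27.50 Y0.00 E1.3720
G1 X27.50 Y8.50 E1.7960
G1 X0.00 Y8.50 E3.1680
G1 X0.00 Y0.00 E3.5921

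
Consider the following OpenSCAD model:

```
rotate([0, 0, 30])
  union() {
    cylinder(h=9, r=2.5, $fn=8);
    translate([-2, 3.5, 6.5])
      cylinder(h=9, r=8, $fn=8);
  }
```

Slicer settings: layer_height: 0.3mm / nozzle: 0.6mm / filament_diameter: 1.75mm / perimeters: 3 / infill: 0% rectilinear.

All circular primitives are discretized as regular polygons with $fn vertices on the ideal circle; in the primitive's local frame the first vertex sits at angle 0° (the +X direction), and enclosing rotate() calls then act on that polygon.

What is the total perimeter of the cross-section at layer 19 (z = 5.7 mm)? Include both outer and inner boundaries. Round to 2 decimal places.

At z = 5.7 mm: the r=2.5 cylinder contributes a regular 8-gon of circumradius 2.5 (perimeter = 2·8·2.500·sin(180°/8) = 15.31 mm); the cylinder at (-2, 3.5) is not intersected at this z (z outside [6.5, 15.5]); Combining (union): only the r=2.5 cylinder is present, so the union is just that shape — boundary = 15.31 mm; (whole slice rotated 30° about Z — lengths, areas and connectivity unchanged). Overall, the cross-section is a single solid region. Total boundary length (outer) = 15.31 mm.

15.31 mm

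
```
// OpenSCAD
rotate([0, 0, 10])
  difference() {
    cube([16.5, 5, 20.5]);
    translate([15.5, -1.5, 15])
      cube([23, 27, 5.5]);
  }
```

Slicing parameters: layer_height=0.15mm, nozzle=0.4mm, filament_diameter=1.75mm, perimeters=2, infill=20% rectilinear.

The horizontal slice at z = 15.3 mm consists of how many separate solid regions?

At z = 15.3 mm: the cube is present — its section is the full 16.5×5 rectangle; the 23×27 cube at (15.5, -1.5) contributes its full rectangle; Taking the first minus the rest: starting from the 16.5×5 cube, the 23×27 cube at (15.5, -1.5) partially overlaps it — only the 5.00 mm² overlap (of its 621.00 mm²) is removed, clipping the outline — 1 connected region; (rotated 10° about Z; rotation is an isometry so areas/perimeters/island counts are preserved). The result has 1 disconnected region.

1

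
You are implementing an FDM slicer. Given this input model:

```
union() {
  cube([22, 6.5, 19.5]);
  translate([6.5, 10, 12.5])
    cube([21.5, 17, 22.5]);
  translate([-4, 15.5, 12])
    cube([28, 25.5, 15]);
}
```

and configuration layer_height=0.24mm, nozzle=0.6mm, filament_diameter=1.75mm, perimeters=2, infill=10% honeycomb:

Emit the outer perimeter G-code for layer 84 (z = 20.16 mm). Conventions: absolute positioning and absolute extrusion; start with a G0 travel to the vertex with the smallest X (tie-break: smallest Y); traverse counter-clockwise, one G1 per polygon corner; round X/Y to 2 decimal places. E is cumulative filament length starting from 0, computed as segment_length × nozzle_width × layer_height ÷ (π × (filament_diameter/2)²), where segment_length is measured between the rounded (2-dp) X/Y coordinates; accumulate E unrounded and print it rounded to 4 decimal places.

At z = 20.16 mm: the cube does not reach this height (z outside [0, 19.5]); the 21.5×17 cube at (6.5, 10) contributes its full rectangle; the cube at (-4, 15.5) (footprint 28×25.5) is included at this height; Merging all regions: the regions partially overlap (shared area 201.25 mm²), so overlapping operands fuse into one piece — 1 connected region. The outline is a single polygon with 8 vertices. Extrusion per mm of travel: 0.6 × 0.24 / (π × 0.875²) = 0.059868. Accumulating E over each segment gives final E = 7.5434.

G0 X-4.00 Y15.50 Z20.16
G1 X6.50 Y15.50 E0.6286
G1 X6.50 Y10.00 E0.9579
G1 X28.00 Y10.00 E2.2451
G1 X28.00 Y27.00 E3.2628
G1 X24.00 Y27.00 E3.5023
G1 X24.00 Y41.00 E4.3404
G1 X-4.00 Y41.00 E6.0168
G1 X-4.00 Y15.50 E7.5434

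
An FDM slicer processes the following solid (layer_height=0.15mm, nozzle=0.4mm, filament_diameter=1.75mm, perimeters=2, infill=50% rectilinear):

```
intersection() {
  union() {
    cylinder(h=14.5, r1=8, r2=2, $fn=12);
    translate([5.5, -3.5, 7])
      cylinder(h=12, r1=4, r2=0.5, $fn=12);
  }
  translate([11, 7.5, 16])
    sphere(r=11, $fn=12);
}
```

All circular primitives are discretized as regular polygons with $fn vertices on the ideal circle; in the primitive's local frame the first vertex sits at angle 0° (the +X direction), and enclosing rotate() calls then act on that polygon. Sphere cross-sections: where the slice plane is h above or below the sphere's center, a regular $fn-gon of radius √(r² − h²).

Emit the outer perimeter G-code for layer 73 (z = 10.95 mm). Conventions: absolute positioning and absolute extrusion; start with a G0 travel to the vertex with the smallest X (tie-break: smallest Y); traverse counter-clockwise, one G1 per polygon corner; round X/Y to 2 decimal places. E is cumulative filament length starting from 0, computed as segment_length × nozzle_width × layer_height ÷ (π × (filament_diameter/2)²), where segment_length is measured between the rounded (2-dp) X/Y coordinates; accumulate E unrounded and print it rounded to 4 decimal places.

G0 X5.91 Y-0.76 Z10.95
G1 X6.11 Y-0.96 E0.0071
G1 X7.12 Y-1.23 E0.0331
G1 X6.92 Y-1.03 E0.0402
G1 X5.91 Y-0.76 E0.0663

At z = 10.95 mm: the cone: at t=0.755 of its height the radius interpolates to r₁+(r₂−r₁)t = 3.469, giving a regular 12-gon of that circumradius; the cone at (5.5, -3.5) contributes a regular 12-gon of circumradius 2.848 (interpolated between r1=4 and r2=0.5 at t=0.329); Combining (union): the 2 present regions are separate (no shared area or edge), so areas and boundary lengths simply add and each stays a separate island — 2 connected regions; the r=11 sphere at (11, 7.5) slices to a regular 12-gon of circumradius 9.772 (√(r²−h²) with h=5.05 from center); Taking the intersection: the r=11 sphere at (11, 7.5) partially overlaps the result so far; clipping to the common part keeps 0.15 mm² — 1 connected region. The outline is a single polygon with 4 vertices. Extrusion per mm of travel: 0.4 × 0.15 / (π × 0.875²) = 0.024945. Accumulating E over each segment gives final E = 0.0663.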